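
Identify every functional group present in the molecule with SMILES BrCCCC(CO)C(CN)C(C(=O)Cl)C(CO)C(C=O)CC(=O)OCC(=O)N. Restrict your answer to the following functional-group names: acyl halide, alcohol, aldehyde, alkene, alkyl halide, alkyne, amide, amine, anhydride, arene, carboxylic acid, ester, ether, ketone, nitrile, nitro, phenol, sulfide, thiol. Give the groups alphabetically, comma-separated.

halogen on an sp³ carbon → alkyl halide.
pendant –CH2OH on an sp³ backbone C → alcohol.
pendant –CH2NH2: N on sp³ C, no adjacent C=O → amine.
pendant –C(=O)X: carbonyl C bonded to C and halogen → acyl halide.
pendant –CH2OH on an sp³ backbone C → alcohol.
pendant –CHO: carbonyl C bonded to C and H → aldehyde.
–C(=O)–O–C with C on the carbonyl side → ester.
–C(=O)NH2: carbonyl C bonded to C and to N → amide (the N is not a separate amine).

acyl halide, alcohol, aldehyde, alkyl halide, amide, amine, ester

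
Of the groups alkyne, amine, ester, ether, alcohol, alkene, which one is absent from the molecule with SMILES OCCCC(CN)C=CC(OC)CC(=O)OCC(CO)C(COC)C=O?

alkyne

alcohol: present (HOCH2 — HO– on an sp³ carbon → alcohol).
ester: present (CH2COOCH2 — –C(=O)–O–C with C on the carbonyl side → ester).
amine: present (CH(CH2NH2) — pendant –CH2NH2: N on sp³ C, no adjacent C=O → amine).
alkene: present (CH=CH — C=C double bond → alkene).
ether: present (CH(OCH3) — pendant –OCH3: C–O–C with sp³ C, no adjacent C=O → ether).
alkyne: no segment matches this pattern.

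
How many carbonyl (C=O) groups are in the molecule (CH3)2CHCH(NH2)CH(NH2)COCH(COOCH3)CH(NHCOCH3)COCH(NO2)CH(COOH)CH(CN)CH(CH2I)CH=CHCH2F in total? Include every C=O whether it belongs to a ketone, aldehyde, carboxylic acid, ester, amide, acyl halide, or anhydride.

5

CO: ketone, 1 C=O (running total 1).
CH(COOCH3): ester, 1 C=O (running total 2).
CH(NHCOCH3): amide, 1 C=O (running total 3).
CO: ketone, 1 C=O (running total 4).
CH(COOH): carboxylic acid, 1 C=O (running total 5).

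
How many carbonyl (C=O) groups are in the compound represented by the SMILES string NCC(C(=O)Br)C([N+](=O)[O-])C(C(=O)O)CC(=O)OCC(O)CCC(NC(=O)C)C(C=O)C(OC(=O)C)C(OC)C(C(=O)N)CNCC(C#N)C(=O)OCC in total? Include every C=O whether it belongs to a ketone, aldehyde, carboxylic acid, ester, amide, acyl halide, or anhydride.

CH(COBr): acyl halide, 1 C=O (running total 1).
CH(COOH): carboxylic acid, 1 C=O (running total 2).
CH2COOCH2: ester, 1 C=O (running total 3).
CH(NHCOCH3): amide, 1 C=O (running total 4).
CH(CHO): aldehyde, 1 C=O (running total 5).
CH(OCOCH3): ester, 1 C=O (running total 6).
CH(CONH2): amide, 1 C=O (running total 7).
COOCH2CH3: ester, 1 C=O (running total 8).

8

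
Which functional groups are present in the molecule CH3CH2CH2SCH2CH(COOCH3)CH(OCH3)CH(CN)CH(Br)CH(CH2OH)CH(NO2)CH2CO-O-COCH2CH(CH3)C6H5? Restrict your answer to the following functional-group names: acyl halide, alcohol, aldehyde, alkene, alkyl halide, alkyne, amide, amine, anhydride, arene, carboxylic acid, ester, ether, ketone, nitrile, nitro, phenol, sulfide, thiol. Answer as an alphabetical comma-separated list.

alcohol, alkyl halide, anhydride, arene, ester, ether, nitrile, nitro, sulfide

C–S–C linkage → sulfide (thioether).
pendant –COOCH3: carbonyl C bonded to C and –OCH3 → ester.
pendant –OCH3: C–O–C with sp³ C, no adjacent C=O → ether.
pendant –C≡N: nitrile.
halogen on an sp³ carbon → alkyl halide.
pendant –CH2OH on an sp³ backbone C → alcohol.
–NO2 on an sp³ carbon → nitro (the N=O is not a carbonyl).
two acyl groups sharing one oxygen, –C(=O)–O–C(=O)– → anhydride.
–C6H5 phenyl ring → arene.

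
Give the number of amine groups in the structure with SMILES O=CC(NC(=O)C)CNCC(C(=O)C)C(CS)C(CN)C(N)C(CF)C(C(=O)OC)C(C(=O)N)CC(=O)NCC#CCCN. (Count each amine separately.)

4

Reading the structure from left to right:
  OHC: terminal –CHO: carbonyl C bonded to H and C → aldehyde.
  CH(NHCOCH3): pendant –NHC(=O)CH3: N bonded to a carbonyl → amide (not amine).
  CH2NHCH2: C–N–C with sp³ carbons and no adjacent C=O → amine (secondary).
  CH(COCH3): pendant –COCH3: carbonyl C bonded to two carbons → ketone.
  CH(CH2SH): pendant –CH2SH → thiol.
  CH(CH2NH2): pendant –CH2NH2: N on sp³ C, no adjacent C=O → amine.
  CH(NH2): –NH2 on an sp³ carbon with no adjacent C=O → amine.
  CH(CH2F): pendant –CH2X: halogen on sp³ carbon → alkyl halide.
  CH(COOCH3): pendant –COOCH3: carbonyl C bonded to C and –OCH3 → ester.
  CH(CONH2): pendant –CONH2: carbonyl C bonded to C and N → amide.
  CH2CONHCH2: –C(=O)–N– linkage → amide (the N is not an amine).
  C≡C: C≡C triple bond → alkyne.
  CH2NH2: –NH2 on an sp³ carbon with no adjacent C=O → amine.
Amine appears at: CH2NHCH2, CH(CH2NH2), CH(NH2), CH2NH2 → 4.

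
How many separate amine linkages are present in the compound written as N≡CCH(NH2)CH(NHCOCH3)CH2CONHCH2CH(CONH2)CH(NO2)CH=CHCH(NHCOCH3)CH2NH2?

Taking each segment in turn:
  N≡C: N≡C–: carbon triple-bonded to nitrogen → nitrile.
  CH(NH2): –NH2 on an sp³ carbon with no adjacent C=O → amine.
  CH(NHCOCH3): pendant –NHC(=O)CH3: N bonded to a carbonyl → amide (not amine).
  CH2CONHCH2: –C(=O)–N– linkage → amide (the N is not an amine).
  CH(CONH2): pendant –CONH2: carbonyl C bonded to C and N → amide.
  CH(NO2): –NO2 on an sp³ carbon → nitro (the N=O is not a carbonyl).
  CH=CH: C=C double bond → alkene.
  CH(NHCOCH3): pendant –NHC(=O)CH3: N bonded to a carbonyl → amide (not amine).
  CH2NH2: –NH2 on an sp³ carbon with no adjacent C=O → amine.
Amine appears at: CH(NH2), CH2NH2 → 2.

2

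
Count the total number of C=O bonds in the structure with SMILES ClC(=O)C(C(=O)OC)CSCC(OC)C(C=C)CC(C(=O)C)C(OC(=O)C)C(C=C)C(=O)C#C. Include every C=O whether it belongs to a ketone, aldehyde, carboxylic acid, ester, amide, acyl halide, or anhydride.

ClCO: acyl halide, 1 C=O (running total 1).
CH(COOCH3): ester, 1 C=O (running total 2).
CH(COCH3): ketone, 1 C=O (running total 3).
CH(OCOCH3): ester, 1 C=O (running total 4).
CO: ketone, 1 C=O (running total 5).

5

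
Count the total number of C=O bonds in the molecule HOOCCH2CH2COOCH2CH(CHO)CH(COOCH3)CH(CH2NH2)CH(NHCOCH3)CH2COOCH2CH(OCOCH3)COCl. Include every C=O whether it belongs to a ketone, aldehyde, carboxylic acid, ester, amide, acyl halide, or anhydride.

8

HOOC: carboxylic acid, 1 C=O (running total 1).
CH2COOCH2: ester, 1 C=O (running total 2).
CH(CHO): aldehyde, 1 C=O (running total 3).
CH(COOCH3): ester, 1 C=O (running total 4).
CH(NHCOCH3): amide, 1 C=O (running total 5).
CH2COOCH2: ester, 1 C=O (running total 6).
CH(OCOCH3): ester, 1 C=O (running total 7).
COCl: acyl halide, 1 C=O (running total 8).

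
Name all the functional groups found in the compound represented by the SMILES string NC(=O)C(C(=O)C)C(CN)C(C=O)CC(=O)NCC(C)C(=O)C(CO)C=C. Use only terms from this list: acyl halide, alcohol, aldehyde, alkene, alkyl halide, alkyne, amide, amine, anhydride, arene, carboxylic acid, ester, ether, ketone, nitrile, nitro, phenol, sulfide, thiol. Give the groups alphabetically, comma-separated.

Taking each segment in turn:
  H2NCO: –C(=O)NH2: carbonyl C bonded to C and to N → amide (the N is not a separate amine).
  CH(COCH3): pendant –COCH3: carbonyl C bonded to two carbons → ketone.
  CH(CH2NH2): pendant –CH2NH2: N on sp³ C, no adjacent C=O → amine.
  CH(CHO): pendant –CHO: carbonyl C bonded to C and H → aldehyde.
  CH2CONHCH2: –C(=O)–N– linkage → amide (the N is not an amine).
  CO: –C(=O)– with carbon on both sides → ketone.
  CH(CH2OH): pendant –CH2OH on an sp³ backbone C → alcohol.
  CH=CH2: C=C double bond → alkene.

alcohol, aldehyde, alkene, amide, amine, ketone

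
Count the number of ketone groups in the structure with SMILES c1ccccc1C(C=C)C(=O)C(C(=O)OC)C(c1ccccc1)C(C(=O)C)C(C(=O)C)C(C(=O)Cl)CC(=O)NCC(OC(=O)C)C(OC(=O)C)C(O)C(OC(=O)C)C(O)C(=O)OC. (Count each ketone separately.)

3

C6H5– phenyl ring → arene.
pendant –CH=CH2: C=C double bond → alkene.
–C(=O)– with carbon on both sides → ketone.
pendant –COOCH3: carbonyl C bonded to C and –OCH3 → ester.
pendant –C6H5: benzene ring → arene.
pendant –COCH3: carbonyl C bonded to two carbons → ketone.
pendant –COCH3: carbonyl C bonded to two carbons → ketone.
pendant –C(=O)X: carbonyl C bonded to C and halogen → acyl halide.
–C(=O)–N– linkage → amide (the N is not an amine).
pendant –OC(=O)CH3: an acyloxy group → ester.
pendant –OC(=O)CH3: an acyloxy group → ester.
–OH on an sp³ carbon → alcohol (secondary).
pendant –OC(=O)CH3: an acyloxy group → ester.
–OH on an sp³ carbon → alcohol (secondary).
–C(=O)OCH3: carbonyl C bonded to C and to –OCH3 → ester (not ketone + ether).
Ketone appears at: CO, CH(COCH3), CH(COCH3) → 3.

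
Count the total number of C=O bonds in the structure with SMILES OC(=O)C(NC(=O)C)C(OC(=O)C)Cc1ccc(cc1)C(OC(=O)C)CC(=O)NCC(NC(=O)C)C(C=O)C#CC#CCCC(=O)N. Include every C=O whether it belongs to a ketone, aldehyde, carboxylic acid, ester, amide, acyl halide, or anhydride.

8

HOOC: carboxylic acid, 1 C=O (running total 1).
CH(NHCOCH3): amide, 1 C=O (running total 2).
CH(OCOCH3): ester, 1 C=O (running total 3).
CH(OCOCH3): ester, 1 C=O (running total 4).
CH2CONHCH2: amide, 1 C=O (running total 5).
CH(NHCOCH3): amide, 1 C=O (running total 6).
CH(CHO): aldehyde, 1 C=O (running total 7).
CONH2: amide, 1 C=O (running total 8).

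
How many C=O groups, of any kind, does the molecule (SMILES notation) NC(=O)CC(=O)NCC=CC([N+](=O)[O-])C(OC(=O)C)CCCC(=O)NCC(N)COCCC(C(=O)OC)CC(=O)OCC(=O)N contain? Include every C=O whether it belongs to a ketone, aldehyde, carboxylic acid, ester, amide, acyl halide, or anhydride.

7

H2NCO: amide, 1 C=O (running total 1).
CH2CONHCH2: amide, 1 C=O (running total 2).
CH(OCOCH3): ester, 1 C=O (running total 3).
CH2CONHCH2: amide, 1 C=O (running total 4).
CH(COOCH3): ester, 1 C=O (running total 5).
CH2COOCH2: ester, 1 C=O (running total 6).
CONH2: amide, 1 C=O (running total 7).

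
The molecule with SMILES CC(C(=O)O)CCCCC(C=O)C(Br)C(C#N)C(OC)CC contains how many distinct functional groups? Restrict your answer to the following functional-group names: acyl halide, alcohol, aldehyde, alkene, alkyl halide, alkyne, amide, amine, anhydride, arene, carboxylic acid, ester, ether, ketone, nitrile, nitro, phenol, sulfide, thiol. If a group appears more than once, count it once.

Working along the chain:
  CH(COOH): pendant –COOH: carbonyl C bonded to C and –OH → carboxylic acid.
  CH(CHO): pendant –CHO: carbonyl C bonded to C and H → aldehyde.
  CH(Br): halogen on an sp³ carbon → alkyl halide.
  CH(CN): pendant –C≡N: nitrile.
  CH(OCH3): pendant –OCH3: C–O–C with sp³ C, no adjacent C=O → ether.
Distinct types present: aldehyde, alkyl halide, carboxylic acid, ether, nitrile.

5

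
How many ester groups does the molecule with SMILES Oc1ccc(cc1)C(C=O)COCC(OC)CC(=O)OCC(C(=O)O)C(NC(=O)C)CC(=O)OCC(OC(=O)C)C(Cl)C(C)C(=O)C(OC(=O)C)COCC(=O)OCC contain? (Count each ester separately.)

Reading the structure from left to right:
  HOC6H4: –OH attached directly to an aromatic ring → phenol (not alcohol); the ring itself is an arene.
  CH(CHO): pendant –CHO: carbonyl C bonded to C and H → aldehyde.
  CH2OCH2: C–O–C with sp³ carbons on both sides and no adjacent C=O → ether.
  CH(OCH3): pendant –OCH3: C–O–C with sp³ C, no adjacent C=O → ether.
  CH2COOCH2: –C(=O)–O–C with C on the carbonyl side → ester.
  CH(COOH): pendant –COOH: carbonyl C bonded to C and –OH → carboxylic acid.
  CH(NHCOCH3): pendant –NHC(=O)CH3: N bonded to a carbonyl → amide (not amine).
  CH2COOCH2: –C(=O)–O–C with C on the carbonyl side → ester.
  CH(OCOCH3): pendant –OC(=O)CH3: an acyloxy group → ester.
  CH(Cl): halogen on an sp³ carbon → alkyl halide.
  CO: –C(=O)– with carbon on both sides → ketone.
  CH(OCOCH3): pendant –OC(=O)CH3: an acyloxy group → ester.
  CH2OCH2: C–O–C with sp³ carbons on both sides and no adjacent C=O → ether.
  COOCH2CH3: –C(=O)OCH2CH3: carbonyl C bonded to C and to –OEt → ester.
Ester appears at: CH2COOCH2, CH2COOCH2, CH(OCOCH3), CH(OCOCH3), COOCH2CH3 → 5.

5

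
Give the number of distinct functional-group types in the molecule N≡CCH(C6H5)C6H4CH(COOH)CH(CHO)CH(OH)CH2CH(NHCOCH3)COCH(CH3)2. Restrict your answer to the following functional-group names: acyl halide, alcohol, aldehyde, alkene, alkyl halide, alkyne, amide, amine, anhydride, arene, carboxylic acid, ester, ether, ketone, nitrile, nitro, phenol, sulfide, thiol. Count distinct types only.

7

Taking each segment in turn:
  N≡C: N≡C–: carbon triple-bonded to nitrogen → nitrile.
  CH(C6H5): pendant –C6H5: benzene ring → arene.
  C6H4: para-disubstituted benzene ring → arene.
  CH(COOH): pendant –COOH: carbonyl C bonded to C and –OH → carboxylic acid.
  CH(CHO): pendant –CHO: carbonyl C bonded to C and H → aldehyde.
  CH(OH): –OH on an sp³ carbon → alcohol (secondary).
  CH(NHCOCH3): pendant –NHC(=O)CH3: N bonded to a carbonyl → amide (not amine).
  CO: –C(=O)– with carbon on both sides → ketone.
Distinct types present: alcohol, aldehyde, amide, arene, carboxylic acid, ketone, nitrile.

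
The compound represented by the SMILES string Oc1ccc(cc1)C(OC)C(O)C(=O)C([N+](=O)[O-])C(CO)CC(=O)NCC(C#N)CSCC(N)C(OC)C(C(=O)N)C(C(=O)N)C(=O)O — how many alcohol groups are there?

2

–OH attached directly to an aromatic ring → phenol (not alcohol); the ring itself is an arene.
pendant –OCH3: C–O–C with sp³ C, no adjacent C=O → ether.
–OH on an sp³ carbon → alcohol (secondary).
–C(=O)– with carbon on both sides → ketone.
–NO2 on an sp³ carbon → nitro (the N=O is not a carbonyl).
pendant –CH2OH on an sp³ backbone C → alcohol.
–C(=O)–N– linkage → amide (the N is not an amine).
pendant –C≡N: nitrile.
C–S–C linkage → sulfide (thioether).
–NH2 on an sp³ carbon with no adjacent C=O → amine.
pendant –OCH3: C–O–C with sp³ C, no adjacent C=O → ether.
pendant –CONH2: carbonyl C bonded to C and N → amide.
pendant –CONH2: carbonyl C bonded to C and N → amide.
–COOH: carbonyl C bonded to –OH and C → carboxylic acid (the –OH is not a separate alcohol).
Alcohol appears at: CH(OH), CH(CH2OH) → 2.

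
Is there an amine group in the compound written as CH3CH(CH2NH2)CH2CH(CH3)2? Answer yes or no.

  CH(CH2NH2): pendant –CH2NH2: N on sp³ C, no adjacent C=O → amine.
The CH(CH2NH2) segment supplies the amine: pendant –CH2NH2: N on sp³ C, no adjacent C=O → amine.

yes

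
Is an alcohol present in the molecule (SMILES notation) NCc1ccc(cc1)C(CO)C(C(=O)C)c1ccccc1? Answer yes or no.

Working along the chain:
  H2NCH2: –NH2 on an sp³ carbon with no adjacent C=O → amine.
  C6H4: para-disubstituted benzene ring → arene.
  CH(CH2OH): pendant –CH2OH on an sp³ backbone C → alcohol.
  CH(COCH3): pendant –COCH3: carbonyl C bonded to two carbons → ketone.
  C6H5: –C6H5 phenyl ring → arene.
The CH(CH2OH) segment supplies the alcohol: pendant –CH2OH on an sp³ backbone C → alcohol.

yes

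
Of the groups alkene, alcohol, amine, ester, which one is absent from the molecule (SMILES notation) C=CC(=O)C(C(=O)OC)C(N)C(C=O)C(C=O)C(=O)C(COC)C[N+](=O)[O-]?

alcohol

ester: present (CH(COOCH3) — pendant –COOCH3: carbonyl C bonded to C and –OCH3 → ester).
amine: present (CH(NH2) — –NH2 on an sp³ carbon with no adjacent C=O → amine).
alkene: present (CH2=CH — C=C double bond → alkene).
alcohol: no segment matches this pattern.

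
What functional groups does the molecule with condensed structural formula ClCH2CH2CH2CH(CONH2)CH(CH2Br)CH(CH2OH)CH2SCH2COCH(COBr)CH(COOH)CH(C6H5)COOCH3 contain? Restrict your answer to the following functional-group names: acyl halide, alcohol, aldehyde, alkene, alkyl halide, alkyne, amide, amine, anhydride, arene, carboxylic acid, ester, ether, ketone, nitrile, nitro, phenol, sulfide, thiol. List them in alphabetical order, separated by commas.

Taking each segment in turn:
  ClCH2: halogen on an sp³ carbon → alkyl halide.
  CH(CONH2): pendant –CONH2: carbonyl C bonded to C and N → amide.
  CH(CH2Br): pendant –CH2X: halogen on sp³ carbon → alkyl halide.
  CH(CH2OH): pendant –CH2OH on an sp³ backbone C → alcohol.
  CH2SCH2: C–S–C linkage → sulfide (thioether).
  CO: –C(=O)– with carbon on both sides → ketone.
  CH(COBr): pendant –C(=O)X: carbonyl C bonded to C and halogen → acyl halide.
  CH(COOH): pendant –COOH: carbonyl C bonded to C and –OH → carboxylic acid.
  CH(C6H5): pendant –C6H5: benzene ring → arene.
  COOCH3: –C(=O)OCH3: carbonyl C bonded to C and to –OCH3 → ester (not ketone + ether).

acyl halide, alcohol, alkyl halide, amide, arene, carboxylic acid, ester, ketone, sulfide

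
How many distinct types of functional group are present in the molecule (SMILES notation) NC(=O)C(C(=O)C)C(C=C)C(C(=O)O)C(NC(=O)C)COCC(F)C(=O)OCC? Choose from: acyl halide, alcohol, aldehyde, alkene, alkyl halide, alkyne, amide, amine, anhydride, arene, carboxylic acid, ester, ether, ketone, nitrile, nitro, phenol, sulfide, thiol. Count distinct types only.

Reading the structure from left to right:
  H2NCO: –C(=O)NH2: carbonyl C bonded to C and to N → amide (the N is not a separate amine).
  CH(COCH3): pendant –COCH3: carbonyl C bonded to two carbons → ketone.
  CH(CH=CH2): pendant –CH=CH2: C=C double bond → alkene.
  CH(COOH): pendant –COOH: carbonyl C bonded to C and –OH → carboxylic acid.
  CH(NHCOCH3): pendant –NHC(=O)CH3: N bonded to a carbonyl → amide (not amine).
  CH2OCH2: C–O–C with sp³ carbons on both sides and no adjacent C=O → ether.
  CH(F): halogen on an sp³ carbon → alkyl halide.
  COOCH2CH3: –C(=O)OCH2CH3: carbonyl C bonded to C and to –OEt → ester.
Distinct types present: alkene, alkyl halide, amide, carboxylic acid, ester, ether, ketone.

7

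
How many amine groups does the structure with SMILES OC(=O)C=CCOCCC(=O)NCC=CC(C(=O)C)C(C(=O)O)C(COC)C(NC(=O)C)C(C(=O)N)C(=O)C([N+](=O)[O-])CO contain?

0

Working along the chain:
  HOOC: –COOH: carbonyl C bonded to –OH and C → carboxylic acid (the –OH is not a separate alcohol).
  CH=CH: C=C double bond → alkene.
  CH2OCH2: C–O–C with sp³ carbons on both sides and no adjacent C=O → ether.
  CH2CONHCH2: –C(=O)–N– linkage → amide (the N is not an amine).
  CH=CH: C=C double bond → alkene.
  CH(COCH3): pendant –COCH3: carbonyl C bonded to two carbons → ketone.
  CH(COOH): pendant –COOH: carbonyl C bonded to C and –OH → carboxylic acid.
  CH(CH2OCH3): pendant –CH2OCH3: C–O–C linkage → ether.
  CH(NHCOCH3): pendant –NHC(=O)CH3: N bonded to a carbonyl → amide (not amine).
  CH(CONH2): pendant –CONH2: carbonyl C bonded to C and N → amide.
  CO: –C(=O)– with carbon on both sides → ketone.
  CH(NO2): –NO2 on an sp³ carbon → nitro (the N=O is not a carbonyl).
  CH2OH: –OH on an sp³ carbon → alcohol.
No segment is a amine: CH2CONHCH2 is amide, not amine; CH(NHCOCH3) is amide, not amine; CH(CONH2) is amide, not amine. → 0.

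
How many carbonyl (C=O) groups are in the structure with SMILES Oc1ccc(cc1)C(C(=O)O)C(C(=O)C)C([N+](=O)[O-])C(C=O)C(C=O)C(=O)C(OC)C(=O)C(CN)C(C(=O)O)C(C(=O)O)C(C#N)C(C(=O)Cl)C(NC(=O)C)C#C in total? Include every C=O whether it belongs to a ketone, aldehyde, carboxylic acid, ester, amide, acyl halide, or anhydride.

CH(COOH): carboxylic acid, 1 C=O (running total 1).
CH(COCH3): ketone, 1 C=O (running total 2).
CH(CHO): aldehyde, 1 C=O (running total 3).
CH(CHO): aldehyde, 1 C=O (running total 4).
CO: ketone, 1 C=O (running total 5).
CO: ketone, 1 C=O (running total 6).
CH(COOH): carboxylic acid, 1 C=O (running total 7).
CH(COOH): carboxylic acid, 1 C=O (running total 8).
CH(COCl): acyl halide, 1 C=O (running total 9).
CH(NHCOCH3): amide, 1 C=O (running total 10).

10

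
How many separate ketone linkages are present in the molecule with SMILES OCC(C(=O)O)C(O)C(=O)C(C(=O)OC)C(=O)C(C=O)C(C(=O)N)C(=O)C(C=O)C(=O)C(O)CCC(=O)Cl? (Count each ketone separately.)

HO– on an sp³ carbon → alcohol.
pendant –COOH: carbonyl C bonded to C and –OH → carboxylic acid.
–OH on an sp³ carbon → alcohol (secondary).
–C(=O)– with carbon on both sides → ketone.
pendant –COOCH3: carbonyl C bonded to C and –OCH3 → ester.
–C(=O)– with carbon on both sides → ketone.
pendant –CHO: carbonyl C bonded to C and H → aldehyde.
pendant –CONH2: carbonyl C bonded to C and N → amide.
–C(=O)– with carbon on both sides → ketone.
pendant –CHO: carbonyl C bonded to C and H → aldehyde.
–C(=O)– with carbon on both sides → ketone.
–OH on an sp³ carbon → alcohol (secondary).
–C(=O)Cl: carbonyl C bonded to C and to a halogen → acyl halide (not alkyl halide).
Ketone appears at: CO, CO, CO, CO → 4.

4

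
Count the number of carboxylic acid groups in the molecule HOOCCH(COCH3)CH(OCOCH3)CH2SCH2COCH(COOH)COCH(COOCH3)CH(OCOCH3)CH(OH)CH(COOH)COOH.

–COOH: carbonyl C bonded to –OH and C → carboxylic acid (the –OH is not a separate alcohol).
pendant –COCH3: carbonyl C bonded to two carbons → ketone.
pendant –OC(=O)CH3: an acyloxy group → ester.
C–S–C linkage → sulfide (thioether).
–C(=O)– with carbon on both sides → ketone.
pendant –COOH: carbonyl C bonded to C and –OH → carboxylic acid.
–C(=O)– with carbon on both sides → ketone.
pendant –COOCH3: carbonyl C bonded to C and –OCH3 → ester.
pendant –OC(=O)CH3: an acyloxy group → ester.
–OH on an sp³ carbon → alcohol (secondary).
pendant –COOH: carbonyl C bonded to C and –OH → carboxylic acid.
–COOH: carbonyl C bonded to –OH and C → carboxylic acid (the –OH is not a separate alcohol).
Carboxylic acid appears at: HOOC, CH(COOH), CH(COOH), COOH → 4.

4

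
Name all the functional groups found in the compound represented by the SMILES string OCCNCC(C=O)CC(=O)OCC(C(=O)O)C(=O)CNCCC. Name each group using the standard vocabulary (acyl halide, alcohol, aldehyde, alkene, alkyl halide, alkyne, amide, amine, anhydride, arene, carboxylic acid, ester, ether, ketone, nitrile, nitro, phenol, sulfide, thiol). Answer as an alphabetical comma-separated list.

alcohol, aldehyde, amine, carboxylic acid, ester, ketone

Taking each segment in turn:
  HOCH2: HO– on an sp³ carbon → alcohol.
  CH2NHCH2: C–N–C with sp³ carbons and no adjacent C=O → amine (secondary).
  CH(CHO): pendant –CHO: carbonyl C bonded to C and H → aldehyde.
  CH2COOCH2: –C(=O)–O–C with C on the carbonyl side → ester.
  CH(COOH): pendant –COOH: carbonyl C bonded to C and –OH → carboxylic acid.
  CO: –C(=O)– with carbon on both sides → ketone.
  CH2NHCH2: C–N–C with sp³ carbons and no adjacent C=O → amine (secondary).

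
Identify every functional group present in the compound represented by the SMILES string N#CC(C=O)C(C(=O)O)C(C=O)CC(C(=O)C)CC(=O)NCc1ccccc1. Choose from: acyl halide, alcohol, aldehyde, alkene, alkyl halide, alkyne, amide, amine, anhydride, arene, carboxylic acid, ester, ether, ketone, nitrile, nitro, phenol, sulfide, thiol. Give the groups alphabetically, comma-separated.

aldehyde, amide, arene, carboxylic acid, ketone, nitrile

Reading the structure from left to right:
  N≡C: N≡C–: carbon triple-bonded to nitrogen → nitrile.
  CH(CHO): pendant –CHO: carbonyl C bonded to C and H → aldehyde.
  CH(COOH): pendant –COOH: carbonyl C bonded to C and –OH → carboxylic acid.
  CH(CHO): pendant –CHO: carbonyl C bonded to C and H → aldehyde.
  CH(COCH3): pendant –COCH3: carbonyl C bonded to two carbons → ketone.
  CH2CONHCH2: –C(=O)–N– linkage → amide (the N is not an amine).
  C6H5: –C6H5 phenyl ring → arene.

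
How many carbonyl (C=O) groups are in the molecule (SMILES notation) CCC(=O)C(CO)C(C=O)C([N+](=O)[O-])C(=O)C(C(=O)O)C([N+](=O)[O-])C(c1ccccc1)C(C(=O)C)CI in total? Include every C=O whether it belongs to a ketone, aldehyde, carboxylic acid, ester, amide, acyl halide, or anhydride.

5

CO: ketone, 1 C=O (running total 1).
CH(CHO): aldehyde, 1 C=O (running total 2).
CO: ketone, 1 C=O (running total 3).
CH(COOH): carboxylic acid, 1 C=O (running total 4).
CH(COCH3): ketone, 1 C=O (running total 5).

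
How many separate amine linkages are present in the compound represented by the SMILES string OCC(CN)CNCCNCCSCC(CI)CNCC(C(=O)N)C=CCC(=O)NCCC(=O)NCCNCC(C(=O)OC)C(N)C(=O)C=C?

6

Reading the structure from left to right:
  HOCH2: HO– on an sp³ carbon → alcohol.
  CH(CH2NH2): pendant –CH2NH2: N on sp³ C, no adjacent C=O → amine.
  CH2NHCH2: C–N–C with sp³ carbons and no adjacent C=O → amine (secondary).
  CH2NHCH2: C–N–C with sp³ carbons and no adjacent C=O → amine (secondary).
  CH2SCH2: C–S–C linkage → sulfide (thioether).
  CH(CH2I): pendant –CH2X: halogen on sp³ carbon → alkyl halide.
  CH2NHCH2: C–N–C with sp³ carbons and no adjacent C=O → amine (secondary).
  CH(CONH2): pendant –CONH2: carbonyl C bonded to C and N → amide.
  CH=CH: C=C double bond → alkene.
  CH2CONHCH2: –C(=O)–N– linkage → amide (the N is not an amine).
  CH2CONHCH2: –C(=O)–N– linkage → amide (the N is not an amine).
  CH2NHCH2: C–N–C with sp³ carbons and no adjacent C=O → amine (secondary).
  CH(COOCH3): pendant –COOCH3: carbonyl C bonded to C and –OCH3 → ester.
  CH(NH2): –NH2 on an sp³ carbon with no adjacent C=O → amine.
  CO: –C(=O)– with carbon on both sides → ketone.
  CH=CH2: C=C double bond → alkene.
Amine appears at: CH(CH2NH2), CH2NHCH2, CH2NHCH2, CH2NHCH2, CH2NHCH2, CH(NH2) → 6.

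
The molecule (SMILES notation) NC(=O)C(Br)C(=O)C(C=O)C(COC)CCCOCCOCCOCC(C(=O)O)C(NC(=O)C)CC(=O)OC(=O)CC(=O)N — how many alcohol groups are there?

0

Reading the structure from left to right:
  H2NCO: –C(=O)NH2: carbonyl C bonded to C and to N → amide (the N is not a separate amine).
  CH(Br): halogen on an sp³ carbon → alkyl halide.
  CO: –C(=O)– with carbon on both sides → ketone.
  CH(CHO): pendant –CHO: carbonyl C bonded to C and H → aldehyde.
  CH(CH2OCH3): pendant –CH2OCH3: C–O–C linkage → ether.
  CH2OCH2: C–O–C with sp³ carbons on both sides and no adjacent C=O → ether.
  CH2OCH2: C–O–C with sp³ carbons on both sides and no adjacent C=O → ether.
  CH2OCH2: C–O–C with sp³ carbons on both sides and no adjacent C=O → ether.
  CH(COOH): pendant –COOH: carbonyl C bonded to C and –OH → carboxylic acid.
  CH(NHCOCH3): pendant –NHC(=O)CH3: N bonded to a carbonyl → amide (not amine).
  CH2CO-O-COCH2: two acyl groups sharing one oxygen, –C(=O)–O–C(=O)– → anhydride.
  CONH2: –C(=O)NH2: carbonyl C bonded to C and to N → amide (the N is not a separate amine).
No segment is a alcohol: CO is ketone, not alcohol; CH(CHO) is aldehyde, not alcohol; CH(CH2OCH3) is ether, not alcohol. → 0.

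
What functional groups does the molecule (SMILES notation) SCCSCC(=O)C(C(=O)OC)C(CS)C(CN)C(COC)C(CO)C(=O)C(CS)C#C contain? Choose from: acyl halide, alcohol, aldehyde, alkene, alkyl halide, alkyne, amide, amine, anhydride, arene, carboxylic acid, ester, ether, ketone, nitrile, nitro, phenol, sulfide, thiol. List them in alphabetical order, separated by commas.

Working along the chain:
  HSCH2: –SH on an sp³ carbon → thiol.
  CH2SCH2: C–S–C linkage → sulfide (thioether).
  CO: –C(=O)– with carbon on both sides → ketone.
  CH(COOCH3): pendant –COOCH3: carbonyl C bonded to C and –OCH3 → ester.
  CH(CH2SH): pendant –CH2SH → thiol.
  CH(CH2NH2): pendant –CH2NH2: N on sp³ C, no adjacent C=O → amine.
  CH(CH2OCH3): pendant –CH2OCH3: C–O–C linkage → ether.
  CH(CH2OH): pendant –CH2OH on an sp³ backbone C → alcohol.
  CO: –C(=O)– with carbon on both sides → ketone.
  CH(CH2SH): pendant –CH2SH → thiol.
  C≡CH: C≡C triple bond → alkyne.

alcohol, alkyne, amine, ester, ether, ketone, sulfide, thiol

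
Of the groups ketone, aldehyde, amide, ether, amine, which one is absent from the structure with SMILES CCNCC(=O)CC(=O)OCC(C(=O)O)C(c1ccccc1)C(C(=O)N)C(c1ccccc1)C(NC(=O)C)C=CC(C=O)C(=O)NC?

ether

amine: present (CH2NHCH2 — C–N–C with sp³ carbons and no adjacent C=O → amine (secondary)).
ketone: present (CO — –C(=O)– with carbon on both sides → ketone).
amide: present (CH(CONH2) — pendant –CONH2: carbonyl C bonded to C and N → amide).
aldehyde: present (CH(CHO) — pendant –CHO: carbonyl C bonded to C and H → aldehyde).
ether: absent. In CH2COOCH2, the C–O–C oxygen is adjacent to a C=O, so it belongs to an ester, not an ether.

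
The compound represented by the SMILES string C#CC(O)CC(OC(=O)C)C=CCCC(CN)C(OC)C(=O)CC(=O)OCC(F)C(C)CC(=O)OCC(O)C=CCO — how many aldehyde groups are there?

0

C≡C triple bond → alkyne.
–OH on an sp³ carbon → alcohol (secondary).
pendant –OC(=O)CH3: an acyloxy group → ester.
C=C double bond → alkene.
pendant –CH2NH2: N on sp³ C, no adjacent C=O → amine.
pendant –OCH3: C–O–C with sp³ C, no adjacent C=O → ether.
–C(=O)– with carbon on both sides → ketone.
–C(=O)–O–C with C on the carbonyl side → ester.
halogen on an sp³ carbon → alkyl halide.
–C(=O)–O–C with C on the carbonyl side → ester.
–OH on an sp³ carbon → alcohol (secondary).
C=C double bond → alkene.
–OH on an sp³ carbon → alcohol.
No segment is a aldehyde: CH(OCOCH3) is ester, not aldehyde; CO is ketone, not aldehyde; CH2COOCH2 is ester, not aldehyde. → 0.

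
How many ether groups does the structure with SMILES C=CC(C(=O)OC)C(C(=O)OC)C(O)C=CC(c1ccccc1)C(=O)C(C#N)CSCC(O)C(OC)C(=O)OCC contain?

1

C=C double bond → alkene.
pendant –COOCH3: carbonyl C bonded to C and –OCH3 → ester.
pendant –COOCH3: carbonyl C bonded to C and –OCH3 → ester.
–OH on an sp³ carbon → alcohol (secondary).
C=C double bond → alkene.
pendant –C6H5: benzene ring → arene.
–C(=O)– with carbon on both sides → ketone.
pendant –C≡N: nitrile.
C–S–C linkage → sulfide (thioether).
–OH on an sp³ carbon → alcohol (secondary).
pendant –OCH3: C–O–C with sp³ C, no adjacent C=O → ether.
–C(=O)OCH2CH3: carbonyl C bonded to C and to –OEt → ester.
Ether appears at: CH(OCH3) → 1.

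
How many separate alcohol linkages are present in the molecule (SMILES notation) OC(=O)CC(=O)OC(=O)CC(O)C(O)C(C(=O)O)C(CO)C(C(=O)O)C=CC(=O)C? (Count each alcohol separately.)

–COOH: carbonyl C bonded to –OH and C → carboxylic acid (the –OH is not a separate alcohol).
two acyl groups sharing one oxygen, –C(=O)–O–C(=O)– → anhydride.
–OH on an sp³ carbon → alcohol (secondary).
–OH on an sp³ carbon → alcohol (secondary).
pendant –COOH: carbonyl C bonded to C and –OH → carboxylic acid.
pendant –CH2OH on an sp³ backbone C → alcohol.
pendant –COOH: carbonyl C bonded to C and –OH → carboxylic acid.
C=C double bond → alkene.
–C(=O)– with carbon on both sides → ketone.
Alcohol appears at: CH(OH), CH(OH), CH(CH2OH) → 3.

3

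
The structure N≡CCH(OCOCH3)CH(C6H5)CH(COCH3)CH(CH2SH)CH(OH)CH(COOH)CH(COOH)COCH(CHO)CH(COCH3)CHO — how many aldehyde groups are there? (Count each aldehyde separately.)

2

N≡C–: carbon triple-bonded to nitrogen → nitrile.
pendant –OC(=O)CH3: an acyloxy group → ester.
pendant –C6H5: benzene ring → arene.
pendant –COCH3: carbonyl C bonded to two carbons → ketone.
pendant –CH2SH → thiol.
–OH on an sp³ carbon → alcohol (secondary).
pendant –COOH: carbonyl C bonded to C and –OH → carboxylic acid.
pendant –COOH: carbonyl C bonded to C and –OH → carboxylic acid.
–C(=O)– with carbon on both sides → ketone.
pendant –CHO: carbonyl C bonded to C and H → aldehyde.
pendant –COCH3: carbonyl C bonded to two carbons → ketone.
terminal –CHO: carbonyl C bonded to H and C → aldehyde.
Aldehyde appears at: CH(CHO), CHO → 2.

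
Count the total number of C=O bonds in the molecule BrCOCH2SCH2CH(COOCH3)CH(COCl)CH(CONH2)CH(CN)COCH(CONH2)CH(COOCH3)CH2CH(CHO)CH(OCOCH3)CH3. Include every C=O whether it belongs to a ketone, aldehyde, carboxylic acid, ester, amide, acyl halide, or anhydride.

9

BrCO: acyl halide, 1 C=O (running total 1).
CH(COOCH3): ester, 1 C=O (running total 2).
CH(COCl): acyl halide, 1 C=O (running total 3).
CH(CONH2): amide, 1 C=O (running total 4).
CO: ketone, 1 C=O (running total 5).
CH(CONH2): amide, 1 C=O (running total 6).
CH(COOCH3): ester, 1 C=O (running total 7).
CH(CHO): aldehyde, 1 C=O (running total 8).
CH(OCOCH3): ester, 1 C=O (running total 9).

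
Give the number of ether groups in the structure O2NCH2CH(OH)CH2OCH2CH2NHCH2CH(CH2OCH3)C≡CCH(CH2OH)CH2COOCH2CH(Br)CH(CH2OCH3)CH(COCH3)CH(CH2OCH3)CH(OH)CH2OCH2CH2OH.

Reading the structure from left to right:
  O2NCH2: –NO2 on carbon → nitro group.
  CH(OH): –OH on an sp³ carbon → alcohol (secondary).
  CH2OCH2: C–O–C with sp³ carbons on both sides and no adjacent C=O → ether.
  CH2NHCH2: C–N–C with sp³ carbons and no adjacent C=O → amine (secondary).
  CH(CH2OCH3): pendant –CH2OCH3: C–O–C linkage → ether.
  C≡C: C≡C triple bond → alkyne.
  CH(CH2OH): pendant –CH2OH on an sp³ backbone C → alcohol.
  CH2COOCH2: –C(=O)–O–C with C on the carbonyl side → ester.
  CH(Br): halogen on an sp³ carbon → alkyl halide.
  CH(CH2OCH3): pendant –CH2OCH3: C–O–C linkage → ether.
  CH(COCH3): pendant –COCH3: carbonyl C bonded to two carbons → ketone.
  CH(CH2OCH3): pendant –CH2OCH3: C–O–C linkage → ether.
  CH(OH): –OH on an sp³ carbon → alcohol (secondary).
  CH2OCH2: C–O–C with sp³ carbons on both sides and no adjacent C=O → ether.
  CH2OH: –OH on an sp³ carbon → alcohol.
Ether appears at: CH2OCH2, CH(CH2OCH3), CH(CH2OCH3), CH(CH2OCH3), CH2OCH2 → 5.

5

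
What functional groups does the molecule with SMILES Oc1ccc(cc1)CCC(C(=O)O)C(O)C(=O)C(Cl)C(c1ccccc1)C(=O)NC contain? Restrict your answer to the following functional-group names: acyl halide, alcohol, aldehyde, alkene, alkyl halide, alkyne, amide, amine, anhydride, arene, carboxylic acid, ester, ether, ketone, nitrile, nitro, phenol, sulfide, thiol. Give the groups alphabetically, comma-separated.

–OH attached directly to an aromatic ring → phenol (not alcohol); the ring itself is an arene.
pendant –COOH: carbonyl C bonded to C and –OH → carboxylic acid.
–OH on an sp³ carbon → alcohol (secondary).
–C(=O)– with carbon on both sides → ketone.
halogen on an sp³ carbon → alkyl halide.
pendant –C6H5: benzene ring → arene.
–C(=O)NHCH3: carbonyl C bonded to C and to N → amide (the N is not an amine).

alcohol, alkyl halide, amide, arene, carboxylic acid, ketone, phenol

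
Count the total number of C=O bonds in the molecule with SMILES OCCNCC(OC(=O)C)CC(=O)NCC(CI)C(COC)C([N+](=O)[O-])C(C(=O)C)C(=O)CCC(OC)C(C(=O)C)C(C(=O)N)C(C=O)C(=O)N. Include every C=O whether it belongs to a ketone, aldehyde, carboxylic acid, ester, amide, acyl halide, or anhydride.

8

CH(OCOCH3): ester, 1 C=O (running total 1).
CH2CONHCH2: amide, 1 C=O (running total 2).
CH(COCH3): ketone, 1 C=O (running total 3).
CO: ketone, 1 C=O (running total 4).
CH(COCH3): ketone, 1 C=O (running total 5).
CH(CONH2): amide, 1 C=O (running total 6).
CH(CHO): aldehyde, 1 C=O (running total 7).
CONH2: amide, 1 C=O (running total 8).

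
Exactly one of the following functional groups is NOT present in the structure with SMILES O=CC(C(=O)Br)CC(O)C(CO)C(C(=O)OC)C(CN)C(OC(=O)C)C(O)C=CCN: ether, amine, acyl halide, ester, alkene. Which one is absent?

ether

acyl halide: present (CH(COBr) — pendant –C(=O)X: carbonyl C bonded to C and halogen → acyl halide).
ester: present (CH(COOCH3) — pendant –COOCH3: carbonyl C bonded to C and –OCH3 → ester).
amine: present (CH(CH2NH2) — pendant –CH2NH2: N on sp³ C, no adjacent C=O → amine).
alkene: present (CH=CH — C=C double bond → alkene).
ether: absent. In each of CH(COOCH3) and CH(OCOCH3), the C–O–C oxygen is adjacent to a C=O, so it belongs to an ester, not an ether.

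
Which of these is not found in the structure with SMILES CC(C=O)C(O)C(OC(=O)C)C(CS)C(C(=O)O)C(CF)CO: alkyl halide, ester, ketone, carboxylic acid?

ketone

carboxylic acid: present (CH(COOH) — pendant –COOH: carbonyl C bonded to C and –OH → carboxylic acid).
ester: present (CH(OCOCH3) — pendant –OC(=O)CH3: an acyloxy group → ester).
alkyl halide: present (CH(CH2F) — pendant –CH2X: halogen on sp³ carbon → alkyl halide).
ketone: absent. In CH(OCOCH3), the C=O is bonded to an –O–C group, which defines an ester, not a ketone. In CH(COOH), the C=O bears an –OH, making it a carboxylic acid rather than a ketone. In CH(CHO), the carbonyl carbon carries an H, so it is an aldehyde, not a ketone.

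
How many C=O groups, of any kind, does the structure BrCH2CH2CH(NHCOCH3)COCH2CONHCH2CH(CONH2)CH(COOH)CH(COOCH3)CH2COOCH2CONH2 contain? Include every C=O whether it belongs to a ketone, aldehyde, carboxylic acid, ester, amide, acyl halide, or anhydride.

CH(NHCOCH3): amide, 1 C=O (running total 1).
CO: ketone, 1 C=O (running total 2).
CH2CONHCH2: amide, 1 C=O (running total 3).
CH(CONH2): amide, 1 C=O (running total 4).
CH(COOH): carboxylic acid, 1 C=O (running total 5).
CH(COOCH3): ester, 1 C=O (running total 6).
CH2COOCH2: ester, 1 C=O (running total 7).
CONH2: amide, 1 C=O (running total 8).

8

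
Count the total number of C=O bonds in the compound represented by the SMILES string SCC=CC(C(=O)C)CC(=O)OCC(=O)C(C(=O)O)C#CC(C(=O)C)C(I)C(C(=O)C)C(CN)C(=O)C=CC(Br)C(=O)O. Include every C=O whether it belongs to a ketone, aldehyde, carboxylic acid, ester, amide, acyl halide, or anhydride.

CH(COCH3): ketone, 1 C=O (running total 1).
CH2COOCH2: ester, 1 C=O (running total 2).
CO: ketone, 1 C=O (running total 3).
CH(COOH): carboxylic acid, 1 C=O (running total 4).
CH(COCH3): ketone, 1 C=O (running total 5).
CH(COCH3): ketone, 1 C=O (running total 6).
CO: ketone, 1 C=O (running total 7).
COOH: carboxylic acid, 1 C=O (running total 8).

8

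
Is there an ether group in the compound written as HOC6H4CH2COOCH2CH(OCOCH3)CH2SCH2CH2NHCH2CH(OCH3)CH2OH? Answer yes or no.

yes

–OH attached directly to an aromatic ring → phenol (not alcohol); the ring itself is an arene.
–C(=O)–O–C with C on the carbonyl side → ester.
pendant –OC(=O)CH3: an acyloxy group → ester.
C–S–C linkage → sulfide (thioether).
C–N–C with sp³ carbons and no adjacent C=O → amine (secondary).
pendant –OCH3: C–O–C with sp³ C, no adjacent C=O → ether.
–OH on an sp³ carbon → alcohol.
The CH(OCH3) segment supplies the ether: pendant –OCH3: C–O–C with sp³ C, no adjacent C=O → ether.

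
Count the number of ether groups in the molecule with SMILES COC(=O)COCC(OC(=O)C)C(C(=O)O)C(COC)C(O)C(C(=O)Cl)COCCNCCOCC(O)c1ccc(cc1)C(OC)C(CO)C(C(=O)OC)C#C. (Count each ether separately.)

5

Taking each segment in turn:
  CH3OOC: CH3O–C(=O)–: carbonyl C bonded to C and to –OCH3 → ester (not ketone + ether).
  CH2OCH2: C–O–C with sp³ carbons on both sides and no adjacent C=O → ether.
  CH(OCOCH3): pendant –OC(=O)CH3: an acyloxy group → ester.
  CH(COOH): pendant –COOH: carbonyl C bonded to C and –OH → carboxylic acid.
  CH(CH2OCH3): pendant –CH2OCH3: C–O–C linkage → ether.
  CH(OH): –OH on an sp³ carbon → alcohol (secondary).
  CH(COCl): pendant –C(=O)X: carbonyl C bonded to C and halogen → acyl halide.
  CH2OCH2: C–O–C with sp³ carbons on both sides and no adjacent C=O → ether.
  CH2NHCH2: C–N–C with sp³ carbons and no adjacent C=O → amine (secondary).
  CH2OCH2: C–O–C with sp³ carbons on both sides and no adjacent C=O → ether.
  CH(OH): –OH on an sp³ carbon → alcohol (secondary).
  C6H4: para-disubstituted benzene ring → arene.
  CH(OCH3): pendant –OCH3: C–O–C with sp³ C, no adjacent C=O → ether.
  CH(CH2OH): pendant –CH2OH on an sp³ backbone C → alcohol.
  CH(COOCH3): pendant –COOCH3: carbonyl C bonded to C and –OCH3 → ester.
  C≡CH: C≡C triple bond → alkyne.
Ether appears at: CH2OCH2, CH(CH2OCH3), CH2OCH2, CH2OCH2, CH(OCH3) → 5.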